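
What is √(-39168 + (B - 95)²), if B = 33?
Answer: 2*I*√8831 ≈ 187.95*I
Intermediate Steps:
√(-39168 + (B - 95)²) = √(-39168 + (33 - 95)²) = √(-39168 + (-62)²) = √(-39168 + 3844) = √(-35324) = 2*I*√8831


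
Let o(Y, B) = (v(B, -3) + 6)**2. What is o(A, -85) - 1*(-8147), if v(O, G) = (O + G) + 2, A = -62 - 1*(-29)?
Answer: 14547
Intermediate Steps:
A = -33 (A = -62 + 29 = -33)
v(O, G) = 2 + G + O (v(O, G) = (G + O) + 2 = 2 + G + O)
o(Y, B) = (5 + B)**2 (o(Y, B) = ((2 - 3 + B) + 6)**2 = ((-1 + B) + 6)**2 = (5 + B)**2)
o(A, -85) - 1*(-8147) = (5 - 85)**2 - 1*(-8147) = (-80)**2 + 8147 = 6400 + 8147 = 14547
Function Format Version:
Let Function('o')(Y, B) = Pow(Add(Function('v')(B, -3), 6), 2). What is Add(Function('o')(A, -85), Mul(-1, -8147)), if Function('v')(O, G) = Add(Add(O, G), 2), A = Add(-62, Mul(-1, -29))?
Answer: 14547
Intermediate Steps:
A = -33 (A = Add(-62, 29) = -33)
Function('v')(O, G) = Add(2, G, O) (Function('v')(O, G) = Add(Add(G, O), 2) = Add(2, G, O))
Function('o')(Y, B) = Pow(Add(5, B), 2) (Function('o')(Y, B) = Pow(Add(Add(2, -3, B), 6), 2) = Pow(Add(Add(-1, B), 6), 2) = Pow(Add(5, B), 2))
Add(Function('o')(A, -85), Mul(-1, -8147)) = Add(Pow(Add(5, -85), 2), Mul(-1, -8147)) = Add(Pow(-80, 2), 8147) = Add(6400, 8147) = 14547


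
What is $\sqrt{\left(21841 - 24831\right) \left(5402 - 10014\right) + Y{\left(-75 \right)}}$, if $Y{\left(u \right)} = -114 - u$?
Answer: $\sqrt{13789841} \approx 3713.5$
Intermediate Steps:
$\sqrt{\left(21841 - 24831\right) \left(5402 - 10014\right) + Y{\left(-75 \right)}} = \sqrt{\left(21841 - 24831\right) \left(5402 - 10014\right) - 39} = \sqrt{\left(-2990\right) \left(-4612\right) + \left(-114 + 75\right)} = \sqrt{13789880 - 39} = \sqrt{13789841}$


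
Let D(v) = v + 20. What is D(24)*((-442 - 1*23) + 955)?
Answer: 21560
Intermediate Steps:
D(v) = 20 + v
D(24)*((-442 - 1*23) + 955) = (20 + 24)*((-442 - 1*23) + 955) = 44*((-442 - 23) + 955) = 44*(-465 + 955) = 44*490 = 21560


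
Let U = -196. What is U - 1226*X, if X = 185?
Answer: -227006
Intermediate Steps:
U - 1226*X = -196 - 1226*185 = -196 - 226810 = -227006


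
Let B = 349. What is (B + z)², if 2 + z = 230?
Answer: 332929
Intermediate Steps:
z = 228 (z = -2 + 230 = 228)
(B + z)² = (349 + 228)² = 577² = 332929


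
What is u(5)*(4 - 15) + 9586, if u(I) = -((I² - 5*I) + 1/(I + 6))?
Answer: 9587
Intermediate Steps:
u(I) = -I² - 1/(6 + I) + 5*I (u(I) = -((I² - 5*I) + 1/(6 + I)) = -(I² + 1/(6 + I) - 5*I) = -I² - 1/(6 + I) + 5*I)
u(5)*(4 - 15) + 9586 = ((-1 - 1*5² - 1*5³ + 30*5)/(6 + 5))*(4 - 15) + 9586 = ((-1 - 1*25 - 1*125 + 150)/11)*(-11) + 9586 = ((-1 - 25 - 125 + 150)/11)*(-11) + 9586 = ((1/11)*(-1))*(-11) + 9586 = -1/11*(-11) + 9586 = 1 + 9586 = 9587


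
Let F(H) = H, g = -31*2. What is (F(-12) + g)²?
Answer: 5476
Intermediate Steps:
g = -62
(F(-12) + g)² = (-12 - 62)² = (-74)² = 5476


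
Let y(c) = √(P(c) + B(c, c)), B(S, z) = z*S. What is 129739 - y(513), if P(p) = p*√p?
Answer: 129739 - 9*√(3249 + 19*√57) ≈ 1.2921e+5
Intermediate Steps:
B(S, z) = S*z
P(p) = p^(3/2)
y(c) = √(c² + c^(3/2)) (y(c) = √(c^(3/2) + c*c) = √(c^(3/2) + c²) = √(c² + c^(3/2)))
129739 - y(513) = 129739 - √(513² + 513^(3/2)) = 129739 - √(263169 + 1539*√57)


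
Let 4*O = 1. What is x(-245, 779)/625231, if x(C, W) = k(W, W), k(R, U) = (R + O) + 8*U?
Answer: 28045/2500924 ≈ 0.011214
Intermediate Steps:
O = 1/4 (O = (1/4)*1 = 1/4 ≈ 0.25000)
k(R, U) = 1/4 + R + 8*U (k(R, U) = (R + 1/4) + 8*U = (1/4 + R) + 8*U = 1/4 + R + 8*U)
x(C, W) = 1/4 + 9*W (x(C, W) = 1/4 + W + 8*W = 1/4 + 9*W)
x(-245, 779)/625231 = (1/4 + 9*779)/625231 = (1/4 + 7011)*(1/625231) = (28045/4)*(1/625231) = 28045/2500924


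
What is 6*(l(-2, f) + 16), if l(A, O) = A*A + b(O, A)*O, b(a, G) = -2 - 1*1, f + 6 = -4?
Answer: 300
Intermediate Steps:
f = -10 (f = -6 - 4 = -10)
b(a, G) = -3 (b(a, G) = -2 - 1 = -3)
l(A, O) = A**2 - 3*O (l(A, O) = A*A - 3*O = A**2 - 3*O)
6*(l(-2, f) + 16) = 6*(((-2)**2 - 3*(-10)) + 16) = 6*((4 + 30) + 16) = 6*(34 + 16) = 6*50 = 300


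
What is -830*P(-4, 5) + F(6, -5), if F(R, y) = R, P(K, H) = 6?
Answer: -4974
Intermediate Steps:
-830*P(-4, 5) + F(6, -5) = -830*6 + 6 = -83*60 + 6 = -4980 + 6 = -4974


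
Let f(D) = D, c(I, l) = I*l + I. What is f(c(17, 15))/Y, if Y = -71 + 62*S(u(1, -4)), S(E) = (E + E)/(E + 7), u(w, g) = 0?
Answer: -272/71 ≈ -3.8310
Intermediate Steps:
c(I, l) = I + I*l
S(E) = 2*E/(7 + E) (S(E) = (2*E)/(7 + E) = 2*E/(7 + E))
Y = -71 (Y = -71 + 62*(2*0/(7 + 0)) = -71 + 62*(2*0/7) = -71 + 62*(2*0*(⅐)) = -71 + 62*0 = -71 + 0 = -71)
f(c(17, 15))/Y = (17*(1 + 15))/(-71) = (17*16)*(-1/71) = 272*(-1/71) = -272/71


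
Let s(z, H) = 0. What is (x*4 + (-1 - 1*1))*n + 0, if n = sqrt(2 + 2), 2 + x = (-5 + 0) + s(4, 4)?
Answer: -60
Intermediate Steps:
x = -7 (x = -2 + ((-5 + 0) + 0) = -2 + (-5 + 0) = -2 - 5 = -7)
n = 2 (n = sqrt(4) = 2)
(x*4 + (-1 - 1*1))*n + 0 = (-7*4 + (-1 - 1*1))*2 + 0 = (-28 + (-1 - 1))*2 + 0 = (-28 - 2)*2 + 0 = -30*2 + 0 = -60 + 0 = -60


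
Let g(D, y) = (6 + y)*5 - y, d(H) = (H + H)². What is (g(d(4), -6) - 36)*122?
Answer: -3660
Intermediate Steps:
d(H) = 4*H² (d(H) = (2*H)² = 4*H²)
g(D, y) = 30 + 4*y (g(D, y) = (30 + 5*y) - y = 30 + 4*y)
(g(d(4), -6) - 36)*122 = ((30 + 4*(-6)) - 36)*122 = ((30 - 24) - 36)*122 = (6 - 36)*122 = -30*122 = -3660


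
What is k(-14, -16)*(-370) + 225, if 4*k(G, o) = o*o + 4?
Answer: -23825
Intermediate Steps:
k(G, o) = 1 + o²/4 (k(G, o) = (o*o + 4)/4 = (o² + 4)/4 = (4 + o²)/4 = 1 + o²/4)
k(-14, -16)*(-370) + 225 = (1 + (¼)*(-16)²)*(-370) + 225 = (1 + (¼)*256)*(-370) + 225 = (1 + 64)*(-370) + 225 = 65*(-370) + 225 = -24050 + 225 = -23825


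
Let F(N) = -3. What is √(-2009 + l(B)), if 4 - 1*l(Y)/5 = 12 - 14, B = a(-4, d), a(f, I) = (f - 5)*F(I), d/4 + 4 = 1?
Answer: I*√1979 ≈ 44.486*I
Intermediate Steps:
d = -12 (d = -16 + 4*1 = -16 + 4 = -12)
a(f, I) = 15 - 3*f (a(f, I) = (f - 5)*(-3) = (-5 + f)*(-3) = 15 - 3*f)
B = 27 (B = 15 - 3*(-4) = 15 + 12 = 27)
l(Y) = 30 (l(Y) = 20 - 5*(12 - 14) = 20 - 5*(-2) = 20 + 10 = 30)
√(-2009 + l(B)) = √(-2009 + 30) = √(-1979) = I*√1979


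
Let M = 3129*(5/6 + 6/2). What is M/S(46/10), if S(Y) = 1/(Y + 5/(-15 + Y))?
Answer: 25692219/520 ≈ 49408.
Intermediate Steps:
M = 23989/2 (M = 3129*(5*(⅙) + 6*(½)) = 3129*(⅚ + 3) = 3129*(23/6) = 23989/2 ≈ 11995.)
M/S(46/10) = 23989/(2*(((-15 + 46/10)/(5 + (46/10)² - 690/10)))) = 23989/(2*(((-15 + 46*(⅒))/(5 + (46*(⅒))² - 690/10)))) = 23989/(2*(((-15 + 23/5)/(5 + (23/5)² - 15*23/5)))) = 23989/(2*((-52/5/(5 + 529/25 - 69)))) = 23989/(2*((-52/5/(-1071/25)))) = 23989/(2*((-25/1071*(-52/5)))) = 23989/(2*(260/1071)) = (23989/2)*(1071/260) = 25692219/520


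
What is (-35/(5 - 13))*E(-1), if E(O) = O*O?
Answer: 35/8 ≈ 4.3750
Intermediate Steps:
E(O) = O²
(-35/(5 - 13))*E(-1) = -35/(5 - 13)*(-1)² = -35/(-8)*1 = -35*(-⅛)*1 = (35/8)*1 = 35/8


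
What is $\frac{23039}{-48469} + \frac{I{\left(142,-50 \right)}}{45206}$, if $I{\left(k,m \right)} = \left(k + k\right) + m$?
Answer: $- \frac{515079644}{1095544807} \approx -0.47016$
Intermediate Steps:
$I{\left(k,m \right)} = m + 2 k$ ($I{\left(k,m \right)} = 2 k + m = m + 2 k$)
$\frac{23039}{-48469} + \frac{I{\left(142,-50 \right)}}{45206} = \frac{23039}{-48469} + \frac{-50 + 2 \cdot 142}{45206} = 23039 \left(- \frac{1}{48469}\right) + \left(-50 + 284\right) \frac{1}{45206} = - \frac{23039}{48469} + 234 \cdot \frac{1}{45206} = - \frac{23039}{48469} + \frac{117}{22603} = - \frac{515079644}{1095544807}$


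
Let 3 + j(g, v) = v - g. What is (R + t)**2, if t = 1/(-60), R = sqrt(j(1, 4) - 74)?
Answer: (1 - 60*I*sqrt(74))**2/3600 ≈ -74.0 - 0.28674*I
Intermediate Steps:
j(g, v) = -3 + v - g (j(g, v) = -3 + (v - g) = -3 + v - g)
R = I*sqrt(74) (R = sqrt((-3 + 4 - 1*1) - 74) = sqrt((-3 + 4 - 1) - 74) = sqrt(0 - 74) = sqrt(-74) = I*sqrt(74) ≈ 8.6023*I)
t = -1/60 ≈ -0.016667
(R + t)**2 = (I*sqrt(74) - 1/60)**2 = (-1/60 + I*sqrt(74))**2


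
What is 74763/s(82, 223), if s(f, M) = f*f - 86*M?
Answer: -5751/958 ≈ -6.0031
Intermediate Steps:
s(f, M) = f**2 - 86*M
74763/s(82, 223) = 74763/(82**2 - 86*223) = 74763/(6724 - 19178) = 74763/(-12454) = 74763*(-1/12454) = -5751/958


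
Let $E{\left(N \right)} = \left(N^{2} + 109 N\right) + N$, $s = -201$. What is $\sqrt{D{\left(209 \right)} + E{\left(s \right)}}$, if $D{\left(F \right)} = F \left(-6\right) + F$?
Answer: $\sqrt{17246} \approx 131.32$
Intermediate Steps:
$D{\left(F \right)} = - 5 F$ ($D{\left(F \right)} = - 6 F + F = - 5 F$)
$E{\left(N \right)} = N^{2} + 110 N$
$\sqrt{D{\left(209 \right)} + E{\left(s \right)}} = \sqrt{\left(-5\right) 209 - 201 \left(110 - 201\right)} = \sqrt{-1045 - -18291} = \sqrt{-1045 + 18291} = \sqrt{17246}$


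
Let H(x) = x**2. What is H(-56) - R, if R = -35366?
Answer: 38502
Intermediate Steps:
H(-56) - R = (-56)**2 - 1*(-35366) = 3136 + 35366 = 38502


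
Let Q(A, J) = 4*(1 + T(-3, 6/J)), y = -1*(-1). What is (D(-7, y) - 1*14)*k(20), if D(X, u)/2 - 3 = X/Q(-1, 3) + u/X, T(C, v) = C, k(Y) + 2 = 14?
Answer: -549/7 ≈ -78.429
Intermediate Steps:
k(Y) = 12 (k(Y) = -2 + 14 = 12)
y = 1
Q(A, J) = -8 (Q(A, J) = 4*(1 - 3) = 4*(-2) = -8)
D(X, u) = 6 - X/4 + 2*u/X (D(X, u) = 6 + 2*(X/(-8) + u/X) = 6 + 2*(X*(-1/8) + u/X) = 6 + 2*(-X/8 + u/X) = 6 + (-X/4 + 2*u/X) = 6 - X/4 + 2*u/X)
(D(-7, y) - 1*14)*k(20) = ((6 - 1/4*(-7) + 2*1/(-7)) - 1*14)*12 = ((6 + 7/4 + 2*1*(-1/7)) - 14)*12 = ((6 + 7/4 - 2/7) - 14)*12 = (209/28 - 14)*12 = -183/28*12 = -549/7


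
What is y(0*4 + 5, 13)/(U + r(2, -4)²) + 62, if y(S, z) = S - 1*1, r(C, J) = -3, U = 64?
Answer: 4530/73 ≈ 62.055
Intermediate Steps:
y(S, z) = -1 + S (y(S, z) = S - 1 = -1 + S)
y(0*4 + 5, 13)/(U + r(2, -4)²) + 62 = (-1 + (0*4 + 5))/(64 + (-3)²) + 62 = (-1 + (0 + 5))/(64 + 9) + 62 = (-1 + 5)/73 + 62 = (1/73)*4 + 62 = 4/73 + 62 = 4530/73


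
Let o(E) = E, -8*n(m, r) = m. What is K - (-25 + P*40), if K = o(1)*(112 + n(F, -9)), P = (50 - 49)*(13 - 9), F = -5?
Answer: -179/8 ≈ -22.375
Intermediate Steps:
n(m, r) = -m/8
P = 4 (P = 1*4 = 4)
K = 901/8 (K = 1*(112 - ⅛*(-5)) = 1*(112 + 5/8) = 1*(901/8) = 901/8 ≈ 112.63)
K - (-25 + P*40) = 901/8 - (-25 + 4*40) = 901/8 - (-25 + 160) = 901/8 - 1*135 = 901/8 - 135 = -179/8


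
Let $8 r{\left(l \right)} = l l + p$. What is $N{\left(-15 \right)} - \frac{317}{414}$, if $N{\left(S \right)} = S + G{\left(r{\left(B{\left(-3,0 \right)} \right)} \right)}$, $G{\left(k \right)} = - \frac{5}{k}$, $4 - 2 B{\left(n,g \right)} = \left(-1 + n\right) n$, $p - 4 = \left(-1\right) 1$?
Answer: $- \frac{140573}{7866} \approx -17.871$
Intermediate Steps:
$p = 3$ ($p = 4 - 1 = 3$)
$B{\left(n,g \right)} = 2 - \frac{n \left(-1 + n\right)}{2}$ ($B{\left(n,g \right)} = 2 - \frac{\left(-1 + n\right) n}{2} = 2 - \frac{n \left(-1 + n\right)}{2}$)
$r{\left(l \right)} = \frac{3}{8} + \frac{l^{2}}{8}$ ($r{\left(l \right)} = \frac{l l + 3}{8} = \frac{l^{2} + 3}{8} = \frac{3 + l^{2}}{8} = \frac{3}{8} + \frac{l^{2}}{8}$)
$N{\left(S \right)} = - \frac{40}{19} + S$ ($N{\left(S \right)} = S - \frac{5}{\frac{3}{8} + \frac{\left(2 + \frac{1}{2} \left(-3\right) - \frac{\left(-3\right)^{2}}{2}\right)^{2}}{8}} = S - \frac{5}{\frac{3}{8} + \frac{\left(2 - \frac{3}{2} - \frac{9}{2}\right)^{2}}{8}} = S - \frac{5}{\frac{3}{8} + \frac{\left(-4\right)^{2}}{8}} = S - \frac{5}{\frac{3}{8} + \frac{1}{8} \cdot 16} = S - \frac{5}{\frac{3}{8} + 2} = S - \frac{5}{\frac{19}{8}} = S - \frac{40}{19} = - \frac{40}{19} + S$)
$N{\left(-15 \right)} - \frac{317}{414} = \left(- \frac{40}{19} - 15\right) - \frac{317}{414} = - \frac{325}{19} - \frac{317}{414} = - \frac{140573}{7866}$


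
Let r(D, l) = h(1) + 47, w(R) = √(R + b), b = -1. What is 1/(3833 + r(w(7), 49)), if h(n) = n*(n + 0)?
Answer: 1/3881 ≈ 0.00025767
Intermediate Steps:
h(n) = n² (h(n) = n*n = n²)
w(R) = √(-1 + R) (w(R) = √(R - 1) = √(-1 + R))
r(D, l) = 48 (r(D, l) = 1² + 47 = 1 + 47 = 48)
1/(3833 + r(w(7), 49)) = 1/(3833 + 48) = 1/3881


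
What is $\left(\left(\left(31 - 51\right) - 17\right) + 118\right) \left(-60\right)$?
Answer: $-4860$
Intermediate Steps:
$\left(\left(\left(31 - 51\right) - 17\right) + 118\right) \left(-60\right) = \left(\left(-20 - 17\right) + 118\right) \left(-60\right) = \left(-37 + 118\right) \left(-60\right) = 81 \left(-60\right) = -4860$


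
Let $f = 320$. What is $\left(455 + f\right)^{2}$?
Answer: $600625$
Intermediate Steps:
$\left(455 + f\right)^{2} = \left(455 + 320\right)^{2} = 775^{2} = 600625$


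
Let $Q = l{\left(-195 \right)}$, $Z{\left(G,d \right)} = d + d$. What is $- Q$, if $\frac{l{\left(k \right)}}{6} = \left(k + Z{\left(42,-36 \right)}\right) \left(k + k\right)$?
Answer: $-624780$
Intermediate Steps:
$Z{\left(G,d \right)} = 2 d$
$l{\left(k \right)} = 12 k \left(-72 + k\right)$ ($l{\left(k \right)} = 6 \left(k + 2 \left(-36\right)\right) \left(k + k\right) = 6 \left(k - 72\right) 2 k = 6 \left(-72 + k\right) 2 k = 6 \cdot 2 k \left(-72 + k\right) = 12 k \left(-72 + k\right)$)
$Q = 624780$ ($Q = 12 \left(-195\right) \left(-72 - 195\right) = 12 \left(-195\right) \left(-267\right) = 624780$)
$- Q = \left(-1\right) 624780 = -624780$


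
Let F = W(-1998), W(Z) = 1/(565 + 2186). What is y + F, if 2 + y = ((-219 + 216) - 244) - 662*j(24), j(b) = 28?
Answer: -51677534/2751 ≈ -18785.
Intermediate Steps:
W(Z) = 1/2751
y = -18785 (y = -2 + (((-219 + 216) - 244) - 662*28) = -2 + ((-3 - 244) - 18536) = -2 + (-247 - 18536) = -2 - 18783 = -18785)
F = 1/2751 ≈ 0.00036350
y + F = -18785 + 1/2751 = -51677534/2751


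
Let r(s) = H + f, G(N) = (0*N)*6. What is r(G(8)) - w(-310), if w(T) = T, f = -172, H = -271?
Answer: -133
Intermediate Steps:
G(N) = 0 (G(N) = 0*6 = 0)
r(s) = -443 (r(s) = -271 - 172 = -443)
r(G(8)) - w(-310) = -443 - 1*(-310) = -443 + 310 = -133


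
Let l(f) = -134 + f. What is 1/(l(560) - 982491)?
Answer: -1/982065 ≈ -1.0183e-6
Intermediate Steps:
1/(l(560) - 982491) = 1/((-134 + 560) - 982491) = 1/(426 - 982491) = 1/(-982065) = -1/982065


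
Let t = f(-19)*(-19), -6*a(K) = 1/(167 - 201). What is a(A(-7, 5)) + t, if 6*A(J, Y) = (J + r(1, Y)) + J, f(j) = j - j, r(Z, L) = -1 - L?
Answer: 1/204 ≈ 0.0049020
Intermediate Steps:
f(j) = 0
A(J, Y) = -⅙ - Y/6 + J/3 (A(J, Y) = ((J + (-1 - Y)) + J)/6 = ((-1 + J - Y) + J)/6 = (-1 - Y + 2*J)/6 = -⅙ - Y/6 + J/3)
a(K) = 1/204 (a(K) = -1/(6*(167 - 201)) = -⅙/(-34) = -⅙*(-1/34) = 1/204)
t = 0 (t = 0*(-19) = 0)
a(A(-7, 5)) + t = 1/204 + 0 = 1/204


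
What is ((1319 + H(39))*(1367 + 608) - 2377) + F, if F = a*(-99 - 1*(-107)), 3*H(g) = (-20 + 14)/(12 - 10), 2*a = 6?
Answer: 2600697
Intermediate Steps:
a = 3 (a = (½)*6 = 3)
H(g) = -1 (H(g) = ((-20 + 14)/(12 - 10))/3 = (-6/2)/3 = (-6*½)/3 = (⅓)*(-3) = -1)
F = 24 (F = 3*(-99 - 1*(-107)) = 3*(-99 + 107) = 3*8 = 24)
((1319 + H(39))*(1367 + 608) - 2377) + F = ((1319 - 1)*(1367 + 608) - 2377) + 24 = (1318*1975 - 2377) + 24 = (2603050 - 2377) + 24 = 2600673 + 24 = 2600697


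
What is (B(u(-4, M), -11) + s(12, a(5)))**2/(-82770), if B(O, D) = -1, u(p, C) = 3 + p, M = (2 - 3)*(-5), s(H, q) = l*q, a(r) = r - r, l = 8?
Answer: -1/82770 ≈ -1.2082e-5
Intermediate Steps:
a(r) = 0
s(H, q) = 8*q
M = 5 (M = -1*(-5) = 5)
(B(u(-4, M), -11) + s(12, a(5)))**2/(-82770) = (-1 + 8*0)**2/(-82770) = (-1 + 0)**2*(-1/82770) = (-1)**2*(-1/82770) = 1*(-1/82770) = -1/82770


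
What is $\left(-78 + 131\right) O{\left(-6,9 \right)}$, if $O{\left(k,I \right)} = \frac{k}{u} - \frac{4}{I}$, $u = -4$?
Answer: $\frac{1007}{18} \approx 55.944$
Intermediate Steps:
$O{\left(k,I \right)} = - \frac{4}{I} - \frac{k}{4}$ ($O{\left(k,I \right)} = \frac{k}{-4} - \frac{4}{I} = k \left(- \frac{1}{4}\right) - \frac{4}{I} = - \frac{k}{4} - \frac{4}{I} = - \frac{4}{I} - \frac{k}{4}$)
$\left(-78 + 131\right) O{\left(-6,9 \right)} = \left(-78 + 131\right) \left(- \frac{4}{9} - - \frac{3}{2}\right) = 53 \left(\left(-4\right) \frac{1}{9} + \frac{3}{2}\right) = 53 \left(- \frac{4}{9} + \frac{3}{2}\right) = 53 \cdot \frac{19}{18} = \frac{1007}{18}$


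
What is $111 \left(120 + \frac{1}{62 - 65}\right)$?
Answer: $13283$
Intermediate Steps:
$111 \left(120 + \frac{1}{62 - 65}\right) = 111 \left(120 + \frac{1}{-3}\right) = 111 \left(120 - \frac{1}{3}\right) = 111 \cdot \frac{359}{3} = 13283$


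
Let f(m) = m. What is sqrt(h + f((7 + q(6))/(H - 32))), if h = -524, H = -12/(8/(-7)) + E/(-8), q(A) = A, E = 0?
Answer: I*sqrt(969994)/43 ≈ 22.904*I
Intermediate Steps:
H = 21/2 (H = -12/(8/(-7)) + 0/(-8) = -12/(8*(-1/7)) + 0*(-1/8) = -12/(-8/7) + 0 = -12*(-7/8) + 0 = 21/2 + 0 = 21/2 ≈ 10.500)
sqrt(h + f((7 + q(6))/(H - 32))) = sqrt(-524 + (7 + 6)/(21/2 - 32)) = sqrt(-524 + 13/(-43/2)) = sqrt(-524 + 13*(-2/43)) = sqrt(-524 - 26/43) = sqrt(-22558/43) = I*sqrt(969994)/43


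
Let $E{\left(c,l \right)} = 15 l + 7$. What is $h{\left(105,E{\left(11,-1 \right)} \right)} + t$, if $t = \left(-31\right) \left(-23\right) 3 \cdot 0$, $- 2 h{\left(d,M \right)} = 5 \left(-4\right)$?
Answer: $10$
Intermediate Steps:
$E{\left(c,l \right)} = 7 + 15 l$
$h{\left(d,M \right)} = 10$ ($h{\left(d,M \right)} = - \frac{5 \left(-4\right)}{2} = \left(- \frac{1}{2}\right) \left(-20\right) = 10$)
$t = 0$ ($t = 713 \cdot 0 = 0$)
$h{\left(105,E{\left(11,-1 \right)} \right)} + t = 10 + 0 = 10$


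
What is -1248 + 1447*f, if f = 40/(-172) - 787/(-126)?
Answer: 40383043/5418 ≈ 7453.5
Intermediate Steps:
f = 32581/5418 (f = 40*(-1/172) - 787*(-1/126) = -10/43 + 787/126 = 32581/5418 ≈ 6.0135)
-1248 + 1447*f = -1248 + 1447*(32581/5418) = -1248 + 47144707/5418 = 40383043/5418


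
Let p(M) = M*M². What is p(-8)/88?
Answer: -64/11 ≈ -5.8182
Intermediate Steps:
p(M) = M³
p(-8)/88 = (-8)³/88 = -512*1/88 = -64/11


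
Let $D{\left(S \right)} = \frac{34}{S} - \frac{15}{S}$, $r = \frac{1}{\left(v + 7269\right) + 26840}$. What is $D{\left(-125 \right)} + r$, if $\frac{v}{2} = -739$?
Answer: $- \frac{619864}{4078875} \approx -0.15197$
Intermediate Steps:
$v = -1478$ ($v = 2 \left(-739\right) = -1478$)
$r = \frac{1}{32631}$ ($r = \frac{1}{\left(-1478 + 7269\right) + 26840} = \frac{1}{5791 + 26840} = \frac{1}{32631} \approx 3.0646 \cdot 10^{-5}$)
$D{\left(S \right)} = \frac{19}{S}$
$D{\left(-125 \right)} + r = \frac{19}{-125} + \frac{1}{32631} = 19 \left(- \frac{1}{125}\right) + \frac{1}{32631} = - \frac{19}{125} + \frac{1}{32631} = - \frac{619864}{4078875}$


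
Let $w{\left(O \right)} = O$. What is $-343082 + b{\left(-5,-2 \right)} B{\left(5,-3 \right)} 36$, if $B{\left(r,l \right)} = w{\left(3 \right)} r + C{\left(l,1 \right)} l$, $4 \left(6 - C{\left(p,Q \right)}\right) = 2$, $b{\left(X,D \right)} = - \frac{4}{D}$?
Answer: $-343190$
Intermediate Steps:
$C{\left(p,Q \right)} = \frac{11}{2}$ ($C{\left(p,Q \right)} = 6 - \frac{1}{2} = \frac{11}{2}$)
$B{\left(r,l \right)} = 3 r + \frac{11 l}{2}$
$-343082 + b{\left(-5,-2 \right)} B{\left(5,-3 \right)} 36 = -343082 + - \frac{4}{-2} \left(3 \cdot 5 + \frac{11}{2} \left(-3\right)\right) 36 = -343082 + \left(-4\right) \left(- \frac{1}{2}\right) \left(15 - \frac{33}{2}\right) 36 = -343082 + 2 \left(- \frac{3}{2}\right) 36 = -343082 - 108 = -343190$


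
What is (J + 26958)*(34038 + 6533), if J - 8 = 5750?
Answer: 1327320836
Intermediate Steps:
J = 5758 (J = 8 + 5750 = 5758)
(J + 26958)*(34038 + 6533) = (5758 + 26958)*(34038 + 6533) = 32716*40571 = 1327320836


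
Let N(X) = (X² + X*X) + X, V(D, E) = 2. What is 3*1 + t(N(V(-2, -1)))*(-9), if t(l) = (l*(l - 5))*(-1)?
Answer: 453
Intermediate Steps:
N(X) = X + 2*X² (N(X) = (X² + X²) + X = 2*X² + X = X + 2*X²)
t(l) = -l*(-5 + l) (t(l) = (l*(-5 + l))*(-1) = -l*(-5 + l))
3*1 + t(N(V(-2, -1)))*(-9) = 3*1 + ((2*(1 + 2*2))*(5 - 2*(1 + 2*2)))*(-9) = 3 + ((2*(1 + 4))*(5 - 2*(1 + 4)))*(-9) = 3 + ((2*5)*(5 - 2*5))*(-9) = 3 + (10*(5 - 1*10))*(-9) = 3 + (10*(5 - 10))*(-9) = 3 + (10*(-5))*(-9) = 3 - 50*(-9) = 3 + 450 = 453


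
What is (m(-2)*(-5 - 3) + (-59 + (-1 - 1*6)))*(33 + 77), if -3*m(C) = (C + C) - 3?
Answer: -27940/3 ≈ -9313.3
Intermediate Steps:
m(C) = 1 - 2*C/3 (m(C) = -((C + C) - 3)/3 = -(2*C - 3)/3 = -(-3 + 2*C)/3 = 1 - 2*C/3)
(m(-2)*(-5 - 3) + (-59 + (-1 - 1*6)))*(33 + 77) = ((1 - ⅔*(-2))*(-5 - 3) + (-59 + (-1 - 1*6)))*(33 + 77) = ((1 + 4/3)*(-8) + (-59 + (-1 - 6)))*110 = ((7/3)*(-8) + (-59 - 7))*110 = (-56/3 - 66)*110 = -254/3*110 = -27940/3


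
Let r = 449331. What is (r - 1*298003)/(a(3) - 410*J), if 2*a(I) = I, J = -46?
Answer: 302656/37723 ≈ 8.0231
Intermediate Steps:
a(I) = I/2
(r - 1*298003)/(a(3) - 410*J) = (449331 - 1*298003)/((½)*3 - 410*(-46)) = (449331 - 298003)/(3/2 + 18860) = 151328/(37723/2) = 151328*(2/37723) = 302656/37723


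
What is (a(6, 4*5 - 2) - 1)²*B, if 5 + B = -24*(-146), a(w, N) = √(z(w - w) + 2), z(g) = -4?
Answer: 3499*(1 - I*√2)² ≈ -3499.0 - 9896.7*I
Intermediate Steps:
a(w, N) = I*√2 (a(w, N) = √(-4 + 2) = √(-2) = I*√2)
B = 3499 (B = -5 - 24*(-146) = -5 + 3504 = 3499)
(a(6, 4*5 - 2) - 1)²*B = (I*√2 - 1)²*3499 = (-1 + I*√2)²*3499 = 3499*(-1 + I*√2)²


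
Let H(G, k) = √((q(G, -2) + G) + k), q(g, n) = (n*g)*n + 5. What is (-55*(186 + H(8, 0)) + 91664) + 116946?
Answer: 198380 - 165*√5 ≈ 1.9801e+5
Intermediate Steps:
q(g, n) = 5 + g*n² (q(g, n) = (g*n)*n + 5 = g*n² + 5 = 5 + g*n²)
H(G, k) = √(5 + k + 5*G) (H(G, k) = √(((5 + G*(-2)²) + G) + k) = √(((5 + G*4) + G) + k) = √(((5 + 4*G) + G) + k) = √((5 + 5*G) + k) = √(5 + k + 5*G))
(-55*(186 + H(8, 0)) + 91664) + 116946 = (-55*(186 + √(5 + 0 + 5*8)) + 91664) + 116946 = (-55*(186 + √(5 + 0 + 40)) + 91664) + 116946 = (-55*(186 + √45) + 91664) + 116946 = (-55*(186 + 3*√5) + 91664) + 116946 = ((-10230 - 165*√5) + 91664) + 116946 = (81434 - 165*√5) + 116946 = 198380 - 165*√5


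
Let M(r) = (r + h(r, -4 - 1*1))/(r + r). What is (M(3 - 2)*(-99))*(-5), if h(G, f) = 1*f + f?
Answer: -4455/2 ≈ -2227.5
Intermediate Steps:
h(G, f) = 2*f (h(G, f) = f + f = 2*f)
M(r) = (-10 + r)/(2*r) (M(r) = (r + 2*(-4 - 1*1))/(r + r) = (r + 2*(-4 - 1))/((2*r)) = (r + 2*(-5))*(1/(2*r)) = (r - 10)*(1/(2*r)) = (-10 + r)*(1/(2*r)) = (-10 + r)/(2*r))
(M(3 - 2)*(-99))*(-5) = (((-10 + (3 - 2))/(2*(3 - 2)))*(-99))*(-5) = (((½)*(-10 + 1)/1)*(-99))*(-5) = (((½)*1*(-9))*(-99))*(-5) = -9/2*(-99)*(-5) = (891/2)*(-5) = -4455/2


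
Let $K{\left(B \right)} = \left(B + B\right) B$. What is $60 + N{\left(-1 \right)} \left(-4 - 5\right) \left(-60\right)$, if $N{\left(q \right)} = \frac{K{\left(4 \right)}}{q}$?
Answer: $-17220$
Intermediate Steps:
$K{\left(B \right)} = 2 B^{2}$ ($K{\left(B \right)} = 2 B B = 2 B^{2}$)
$N{\left(q \right)} = \frac{32}{q}$ ($N{\left(q \right)} = \frac{2 \cdot 4^{2}}{q} = \frac{2 \cdot 16}{q} = \frac{32}{q}$)
$60 + N{\left(-1 \right)} \left(-4 - 5\right) \left(-60\right) = 60 + \frac{32}{-1} \left(-4 - 5\right) \left(-60\right) = 60 + 32 \left(-1\right) \left(-9\right) \left(-60\right) = 60 + \left(-32\right) \left(-9\right) \left(-60\right) = 60 + 288 \left(-60\right) = 60 - 17280 = -17220$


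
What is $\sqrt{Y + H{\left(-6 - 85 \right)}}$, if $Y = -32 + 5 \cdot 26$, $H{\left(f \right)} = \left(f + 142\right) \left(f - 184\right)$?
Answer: $i \sqrt{13927} \approx 118.01 i$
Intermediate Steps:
$H{\left(f \right)} = \left(-184 + f\right) \left(142 + f\right)$ ($H{\left(f \right)} = \left(142 + f\right) \left(-184 + f\right) = \left(-184 + f\right) \left(142 + f\right)$)
$Y = 98$ ($Y = -32 + 130 = 98$)
$\sqrt{Y + H{\left(-6 - 85 \right)}} = \sqrt{98 - \left(26128 - \left(-6 - 85\right)^{2} + 42 \left(-6 - 85\right)\right)} = \sqrt{98 - \left(22306 - 8281\right)} = \sqrt{98 + \left(-26128 + 8281 + 3822\right)} = \sqrt{98 - 14025} = \sqrt{-13927} = i \sqrt{13927}$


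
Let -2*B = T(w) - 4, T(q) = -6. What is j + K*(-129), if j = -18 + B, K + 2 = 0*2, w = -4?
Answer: 245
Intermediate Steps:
K = -2 (K = -2 + 0*2 = -2 + 0 = -2)
B = 5 (B = -(-6 - 4)/2 = -½*(-10) = 5)
j = -13 (j = -18 + 5 = -13)
j + K*(-129) = -13 - 2*(-129) = -13 + 258 = 245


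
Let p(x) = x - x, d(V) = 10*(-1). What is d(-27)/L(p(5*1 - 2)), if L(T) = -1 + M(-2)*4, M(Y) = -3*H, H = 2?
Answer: ⅖ ≈ 0.40000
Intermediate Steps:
M(Y) = -6 (M(Y) = -3*2 = -6)
d(V) = -10
p(x) = 0
L(T) = -25 (L(T) = -1 - 6*4 = -1 - 24 = -25)
d(-27)/L(p(5*1 - 2)) = -10/(-25) = -10*(-1/25) = ⅖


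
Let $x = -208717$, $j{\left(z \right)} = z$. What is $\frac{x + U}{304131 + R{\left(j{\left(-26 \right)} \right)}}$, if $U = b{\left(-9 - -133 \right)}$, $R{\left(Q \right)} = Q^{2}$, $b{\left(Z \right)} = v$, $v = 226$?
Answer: $- \frac{208491}{304807} \approx -0.68401$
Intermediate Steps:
$b{\left(Z \right)} = 226$
$U = 226$
$\frac{x + U}{304131 + R{\left(j{\left(-26 \right)} \right)}} = \frac{-208717 + 226}{304131 + \left(-26\right)^{2}} = - \frac{208491}{304131 + 676} = - \frac{208491}{304807}$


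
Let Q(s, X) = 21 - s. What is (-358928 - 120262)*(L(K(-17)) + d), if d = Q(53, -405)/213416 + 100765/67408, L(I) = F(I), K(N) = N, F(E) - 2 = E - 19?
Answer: 14004910222456245/899121608 ≈ 1.5576e+7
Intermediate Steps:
F(E) = -17 + E (F(E) = 2 + (E - 19) = 2 + (-19 + E) = -17 + E)
L(I) = -17 + I
d = 2687838273/1798243216 (d = (21 - 1*53)/213416 + 100765/67408 = (21 - 53)*(1/213416) + 100765*(1/67408) = -32*1/213416 + 100765/67408 = -4/26677 + 100765/67408 = 2687838273/1798243216 ≈ 1.4947)
(-358928 - 120262)*(L(K(-17)) + d) = (-358928 - 120262)*((-17 - 17) + 2687838273/1798243216) = -479190*(-34 + 2687838273/1798243216) = -479190*(-58452431071/1798243216) = 14004910222456245/899121608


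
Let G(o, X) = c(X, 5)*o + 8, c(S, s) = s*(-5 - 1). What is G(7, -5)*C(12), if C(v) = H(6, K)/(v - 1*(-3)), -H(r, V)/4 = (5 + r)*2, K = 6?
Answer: 17776/15 ≈ 1185.1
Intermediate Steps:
c(S, s) = -6*s (c(S, s) = s*(-6) = -6*s)
H(r, V) = -40 - 8*r (H(r, V) = -4*(5 + r)*2 = -4*(10 + 2*r) = -40 - 8*r)
G(o, X) = 8 - 30*o (G(o, X) = (-6*5)*o + 8 = -30*o + 8 = 8 - 30*o)
C(v) = -88/(3 + v) (C(v) = (-40 - 8*6)/(v - 1*(-3)) = (-40 - 48)/(v + 3) = -88/(3 + v))
G(7, -5)*C(12) = (8 - 30*7)*(-88/(3 + 12)) = (8 - 210)*(-88/15) = -(-17776)/15 = -202*(-88/15) = 17776/15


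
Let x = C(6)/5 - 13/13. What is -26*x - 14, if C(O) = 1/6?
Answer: 167/15 ≈ 11.133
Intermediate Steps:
C(O) = 1/6
x = -29/30 (x = (1/6)/5 - 13/13 = (1/6)*(1/5) - 13*1/13 = 1/30 - 1 = -29/30 ≈ -0.96667)
-26*x - 14 = -26*(-29/30) - 14 = 377/15 - 14 = 167/15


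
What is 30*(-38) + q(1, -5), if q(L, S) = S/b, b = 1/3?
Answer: -1155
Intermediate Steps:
b = ⅓ (b = 1*(⅓) = ⅓ ≈ 0.33333)
q(L, S) = 3*S (q(L, S) = S/(⅓) = S*3 = 3*S)
30*(-38) + q(1, -5) = 30*(-38) + 3*(-5) = -1140 - 15 = -1155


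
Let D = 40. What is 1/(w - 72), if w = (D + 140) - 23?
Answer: 1/85 ≈ 0.011765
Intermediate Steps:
w = 157 (w = (40 + 140) - 23 = 180 - 23 = 157)
1/(w - 72) = 1/(157 - 72) = 1/85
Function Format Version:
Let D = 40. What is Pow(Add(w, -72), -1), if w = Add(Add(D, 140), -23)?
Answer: Rational(1, 85) ≈ 0.011765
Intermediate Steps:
w = 157 (w = Add(Add(40, 140), -23) = Add(180, -23) = 157)
Pow(Add(w, -72), -1) = Pow(Add(157, -72), -1) = Pow(85, -1) = Rational(1, 85)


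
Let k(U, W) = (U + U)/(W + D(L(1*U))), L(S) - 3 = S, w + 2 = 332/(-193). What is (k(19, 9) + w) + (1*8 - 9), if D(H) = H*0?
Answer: -865/1737 ≈ -0.49798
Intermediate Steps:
w = -718/193 (w = -2 + 332/(-193) = -2 + 332*(-1/193) = -2 - 332/193 = -718/193 ≈ -3.7202)
L(S) = 3 + S
D(H) = 0
k(U, W) = 2*U/W (k(U, W) = (U + U)/(W + 0) = (2*U)/W = 2*U/W)
(k(19, 9) + w) + (1*8 - 9) = (2*19/9 - 718/193) + (1*8 - 9) = (2*19*(⅑) - 718/193) + (8 - 9) = (38/9 - 718/193) - 1 = 872/1737 - 1 = -865/1737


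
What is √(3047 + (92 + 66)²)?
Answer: √28011 ≈ 167.36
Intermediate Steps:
√(3047 + (92 + 66)²) = √(3047 + 158²) = √(3047 + 24964) = √28011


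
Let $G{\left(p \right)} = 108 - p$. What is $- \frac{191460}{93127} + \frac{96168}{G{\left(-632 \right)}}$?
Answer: $\frac{2203539234}{17228495} \approx 127.9$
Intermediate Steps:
$- \frac{191460}{93127} + \frac{96168}{G{\left(-632 \right)}} = - \frac{191460}{93127} + \frac{96168}{108 - -632} = \left(-191460\right) \frac{1}{93127} + \frac{96168}{108 + 632} = - \frac{191460}{93127} + \frac{96168}{740} = - \frac{191460}{93127} + 96168 \cdot \frac{1}{740} = - \frac{191460}{93127} + \frac{24042}{185} = \frac{2203539234}{17228495}$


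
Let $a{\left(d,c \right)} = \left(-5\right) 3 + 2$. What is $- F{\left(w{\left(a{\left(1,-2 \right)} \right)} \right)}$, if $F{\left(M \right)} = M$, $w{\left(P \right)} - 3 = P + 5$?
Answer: $5$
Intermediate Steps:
$a{\left(d,c \right)} = -13$ ($a{\left(d,c \right)} = -15 + 2 = -13$)
$w{\left(P \right)} = 8 + P$ ($w{\left(P \right)} = 3 + \left(P + 5\right) = 3 + \left(5 + P\right) = 8 + P$)
$- F{\left(w{\left(a{\left(1,-2 \right)} \right)} \right)} = - (8 - 13) = \left(-1\right) \left(-5\right) = 5$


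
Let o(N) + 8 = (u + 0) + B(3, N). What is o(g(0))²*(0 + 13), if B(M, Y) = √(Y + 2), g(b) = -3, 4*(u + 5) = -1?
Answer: 36309/16 - 689*I/2 ≈ 2269.3 - 344.5*I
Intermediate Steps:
u = -21/4 (u = -5 + (¼)*(-1) = -5 - ¼ = -21/4 ≈ -5.2500)
B(M, Y) = √(2 + Y)
o(N) = -53/4 + √(2 + N) (o(N) = -8 + ((-21/4 + 0) + √(2 + N)) = -8 + (-21/4 + √(2 + N)) = -53/4 + √(2 + N))
o(g(0))²*(0 + 13) = (-53/4 + √(2 - 3))²*(0 + 13) = (-53/4 + √(-1))²*13 = (-53/4 + I)²*13 = 13*(-53/4 + I)²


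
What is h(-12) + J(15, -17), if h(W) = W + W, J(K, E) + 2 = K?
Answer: -11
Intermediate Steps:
J(K, E) = -2 + K
h(W) = 2*W
h(-12) + J(15, -17) = 2*(-12) + (-2 + 15) = -24 + 13 = -11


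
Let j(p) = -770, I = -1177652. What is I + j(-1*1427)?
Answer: -1178422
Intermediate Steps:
I + j(-1*1427) = -1177652 - 770 = -1178422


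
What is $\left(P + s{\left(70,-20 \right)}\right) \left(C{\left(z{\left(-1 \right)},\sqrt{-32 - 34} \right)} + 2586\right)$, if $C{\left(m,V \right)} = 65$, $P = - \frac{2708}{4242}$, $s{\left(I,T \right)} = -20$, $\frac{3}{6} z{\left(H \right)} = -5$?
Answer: $- \frac{116044874}{2121} \approx -54712.0$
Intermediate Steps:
$z{\left(H \right)} = -10$ ($z{\left(H \right)} = 2 \left(-5\right) = -10$)
$P = - \frac{1354}{2121}$ ($P = \left(-2708\right) \frac{1}{4242} = - \frac{1354}{2121} \approx -0.63838$)
$\left(P + s{\left(70,-20 \right)}\right) \left(C{\left(z{\left(-1 \right)},\sqrt{-32 - 34} \right)} + 2586\right) = \left(- \frac{1354}{2121} - 20\right) \left(65 + 2586\right) = \left(- \frac{43774}{2121}\right) 2651 = - \frac{116044874}{2121}$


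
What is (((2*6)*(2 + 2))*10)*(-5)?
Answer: -2400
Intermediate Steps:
(((2*6)*(2 + 2))*10)*(-5) = ((12*4)*10)*(-5) = (48*10)*(-5) = 480*(-5) = -2400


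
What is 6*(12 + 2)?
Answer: 84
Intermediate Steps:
6*(12 + 2) = 6*14 = 84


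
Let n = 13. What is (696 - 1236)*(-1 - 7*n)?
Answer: 49680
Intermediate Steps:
(696 - 1236)*(-1 - 7*n) = (696 - 1236)*(-1 - 7*13) = -540*(-1 - 91) = -540*(-92) = 49680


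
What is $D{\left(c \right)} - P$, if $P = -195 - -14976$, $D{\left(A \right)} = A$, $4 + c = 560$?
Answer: $-14225$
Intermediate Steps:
$c = 556$ ($c = -4 + 560 = 556$)
$P = 14781$ ($P = -195 + 14976 = 14781$)
$D{\left(c \right)} - P = 556 - 14781 = -14225$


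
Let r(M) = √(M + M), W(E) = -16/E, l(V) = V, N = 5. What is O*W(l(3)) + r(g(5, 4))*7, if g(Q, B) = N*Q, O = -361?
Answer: 5776/3 + 35*√2 ≈ 1974.8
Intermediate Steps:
g(Q, B) = 5*Q
r(M) = √2*√M (r(M) = √(2*M) = √2*√M)
O*W(l(3)) + r(g(5, 4))*7 = -(-5776)/3 + (√2*√(5*5))*7 = -(-5776)/3 + (√2*√25)*7 = -361*(-16/3) + (√2*5)*7 = 5776/3 + (5*√2)*7 = 5776/3 + 35*√2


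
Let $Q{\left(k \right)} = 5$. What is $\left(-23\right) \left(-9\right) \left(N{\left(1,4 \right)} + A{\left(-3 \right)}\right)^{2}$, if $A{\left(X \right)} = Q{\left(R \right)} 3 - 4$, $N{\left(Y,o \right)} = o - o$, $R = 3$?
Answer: $25047$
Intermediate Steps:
$N{\left(Y,o \right)} = 0$
$A{\left(X \right)} = 11$ ($A{\left(X \right)} = 5 \cdot 3 - 4 = 15 - 4 = 11$)
$\left(-23\right) \left(-9\right) \left(N{\left(1,4 \right)} + A{\left(-3 \right)}\right)^{2} = \left(-23\right) \left(-9\right) \left(0 + 11\right)^{2} = 207 \cdot 11^{2} = 207 \cdot 121 = 25047$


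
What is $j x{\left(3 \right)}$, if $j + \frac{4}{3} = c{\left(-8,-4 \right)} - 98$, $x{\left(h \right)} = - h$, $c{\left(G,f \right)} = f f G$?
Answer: $682$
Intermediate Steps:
$c{\left(G,f \right)} = G f^{2}$ ($c{\left(G,f \right)} = f^{2} G = G f^{2}$)
$j = - \frac{682}{3}$ ($j = - \frac{4}{3} - \left(98 + 8 \left(-4\right)^{2}\right) = - \frac{4}{3} - 226 = - \frac{682}{3} \approx -227.33$)
$j x{\left(3 \right)} = - \frac{682 \left(\left(-1\right) 3\right)}{3} = \left(- \frac{682}{3}\right) \left(-3\right) = 682$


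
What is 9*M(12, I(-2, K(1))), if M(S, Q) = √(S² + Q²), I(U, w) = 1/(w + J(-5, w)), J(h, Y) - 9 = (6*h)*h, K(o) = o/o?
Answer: 9*√3686401/160 ≈ 108.00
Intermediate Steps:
K(o) = 1
J(h, Y) = 9 + 6*h² (J(h, Y) = 9 + (6*h)*h = 9 + 6*h²)
I(U, w) = 1/(159 + w) (I(U, w) = 1/(w + (9 + 6*(-5)²)) = 1/(w + (9 + 6*25)) = 1/(w + (9 + 150)) = 1/(w + 159) = 1/(159 + w))
M(S, Q) = √(Q² + S²)
9*M(12, I(-2, K(1))) = 9*√((1/(159 + 1))² + 12²) = 9*√((1/160)² + 144) = 9*√(1/25600 + 144) = 9*√(3686401/25600) = 9*(√3686401/160) = 9*√3686401/160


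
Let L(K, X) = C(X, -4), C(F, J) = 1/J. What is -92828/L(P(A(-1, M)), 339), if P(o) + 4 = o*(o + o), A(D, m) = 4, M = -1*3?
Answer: 371312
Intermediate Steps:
M = -3
P(o) = -4 + 2*o² (P(o) = -4 + o*(o + o) = -4 + o*(2*o) = -4 + 2*o²)
L(K, X) = -¼ (L(K, X) = 1/(-4) = -¼)
-92828/L(P(A(-1, M)), 339) = -92828/(-¼) = -92828*(-4) = 371312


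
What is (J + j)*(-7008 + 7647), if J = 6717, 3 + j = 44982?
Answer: 33033744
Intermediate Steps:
j = 44979 (j = -3 + 44982 = 44979)
(J + j)*(-7008 + 7647) = (6717 + 44979)*(-7008 + 7647) = 51696*639 = 33033744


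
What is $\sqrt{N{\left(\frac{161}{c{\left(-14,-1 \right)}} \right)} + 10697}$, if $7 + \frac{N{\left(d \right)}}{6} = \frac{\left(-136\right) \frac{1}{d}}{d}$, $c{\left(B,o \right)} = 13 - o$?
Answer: $\frac{\sqrt{5633231}}{23} \approx 103.19$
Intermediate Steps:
$N{\left(d \right)} = -42 - \frac{816}{d^{2}}$ ($N{\left(d \right)} = -42 + 6 \frac{\left(-136\right) \frac{1}{d}}{d} = -42 + 6 \left(- \frac{136}{d^{2}}\right) = -42 - \frac{816}{d^{2}}$)
$\sqrt{N{\left(\frac{161}{c{\left(-14,-1 \right)}} \right)} + 10697} = \sqrt{\left(-42 - \frac{816}{25921 \frac{1}{\left(13 - -1\right)^{2}}}\right) + 10697} = \sqrt{\left(-42 - \frac{816}{25921 \frac{1}{\left(13 + 1\right)^{2}}}\right) + 10697} = \sqrt{\left(-42 - \frac{816}{\frac{529}{4}}\right) + 10697} = \sqrt{\left(-42 - \frac{3264}{529}\right) + 10697} = \sqrt{- \frac{25482}{529} + 10697} = \sqrt{\frac{5633231}{529}} = \frac{\sqrt{5633231}}{23}$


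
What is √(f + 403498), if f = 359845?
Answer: √763343 ≈ 873.70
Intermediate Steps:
√(f + 403498) = √(359845 + 403498) = √763343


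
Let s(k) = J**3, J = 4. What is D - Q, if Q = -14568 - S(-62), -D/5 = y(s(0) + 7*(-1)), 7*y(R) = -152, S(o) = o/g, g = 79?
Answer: 8115710/553 ≈ 14676.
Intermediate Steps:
s(k) = 64 (s(k) = 4**3 = 64)
S(o) = o/79
y(R) = -152/7 (y(R) = (1/7)*(-152) = -152/7)
D = 760/7 (D = -5*(-152/7) = 760/7 ≈ 108.57)
Q = -1150810/79 (Q = -14568 - (-62)/79 = -14568 - 1*(-62/79) = -14568 + 62/79 = -1150810/79 ≈ -14567.)
D - Q = 760/7 - 1*(-1150810/79) = 760/7 + 1150810/79 = 8115710/553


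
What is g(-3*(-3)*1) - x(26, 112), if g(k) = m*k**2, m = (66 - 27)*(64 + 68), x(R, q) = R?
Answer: 416962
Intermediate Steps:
m = 5148 (m = 39*132 = 5148)
g(k) = 5148*k**2
g(-3*(-3)*1) - x(26, 112) = 5148*(-3*(-3)*1)**2 - 1*26 = 5148*(9*1)**2 - 26 = 5148*9**2 - 26 = 5148*81 - 26 = 416988 - 26 = 416962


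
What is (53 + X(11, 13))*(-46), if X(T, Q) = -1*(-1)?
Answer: -2484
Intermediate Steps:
X(T, Q) = 1
(53 + X(11, 13))*(-46) = (53 + 1)*(-46) = 54*(-46) = -2484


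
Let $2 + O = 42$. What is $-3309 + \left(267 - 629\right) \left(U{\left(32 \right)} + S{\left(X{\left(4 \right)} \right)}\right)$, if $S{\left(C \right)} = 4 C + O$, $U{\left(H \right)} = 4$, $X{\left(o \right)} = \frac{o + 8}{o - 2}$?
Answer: $-27925$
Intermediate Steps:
$O = 40$ ($O = -2 + 42 = 40$)
$X{\left(o \right)} = \frac{8 + o}{-2 + o}$
$S{\left(C \right)} = 40 + 4 C$ ($S{\left(C \right)} = 4 C + 40 = 40 + 4 C$)
$-3309 + \left(267 - 629\right) \left(U{\left(32 \right)} + S{\left(X{\left(4 \right)} \right)}\right) = -3309 + \left(267 - 629\right) \left(4 + \left(40 + 4 \frac{8 + 4}{-2 + 4}\right)\right) = -3309 - 362 \left(4 + \left(40 + 4 \cdot \frac{1}{2} \cdot 12\right)\right) = -3309 - 362 \left(4 + \left(40 + 4 \cdot 6\right)\right) = -3309 - 362 \left(4 + \left(40 + 24\right)\right) = -3309 - 362 \left(4 + 64\right) = -3309 - 24616 = -27925$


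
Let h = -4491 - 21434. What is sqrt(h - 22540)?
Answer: 3*I*sqrt(5385) ≈ 220.15*I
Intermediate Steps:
h = -25925
sqrt(h - 22540) = sqrt(-25925 - 22540) = sqrt(-48465) = 3*I*sqrt(5385)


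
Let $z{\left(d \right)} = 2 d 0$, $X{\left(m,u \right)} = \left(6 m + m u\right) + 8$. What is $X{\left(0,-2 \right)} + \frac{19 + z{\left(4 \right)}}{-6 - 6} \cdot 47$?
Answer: $- \frac{797}{12} \approx -66.417$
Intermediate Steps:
$X{\left(m,u \right)} = 8 + 6 m + m u$
$z{\left(d \right)} = 0$
$X{\left(0,-2 \right)} + \frac{19 + z{\left(4 \right)}}{-6 - 6} \cdot 47 = \left(8 + 6 \cdot 0 + 0 \left(-2\right)\right) + \frac{19 + 0}{-6 - 6} \cdot 47 = \left(8 + 0 + 0\right) + \frac{19}{-12} \cdot 47 = 8 + 19 \left(- \frac{1}{12}\right) 47 = 8 - \frac{893}{12} = - \frac{797}{12}$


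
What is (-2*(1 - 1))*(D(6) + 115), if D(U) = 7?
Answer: 0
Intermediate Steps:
(-2*(1 - 1))*(D(6) + 115) = (-2*(1 - 1))*(7 + 115) = -2*0*122 = 0*122 = 0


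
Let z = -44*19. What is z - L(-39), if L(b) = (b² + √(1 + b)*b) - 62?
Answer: -2295 + 39*I*√38 ≈ -2295.0 + 240.41*I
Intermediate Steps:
z = -836
L(b) = -62 + b² + b*√(1 + b) (L(b) = (b² + b*√(1 + b)) - 62 = -62 + b² + b*√(1 + b))
z - L(-39) = -836 - (-62 + (-39)² - 39*√(1 - 39)) = -836 - (-62 + 1521 - 39*I*√38) = -836 - (1459 - 39*I*√38) = -836 + (-1459 + 39*I*√38) = -2295 + 39*I*√38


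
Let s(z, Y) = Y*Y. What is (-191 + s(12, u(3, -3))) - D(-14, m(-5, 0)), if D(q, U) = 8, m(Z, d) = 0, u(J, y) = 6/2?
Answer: -190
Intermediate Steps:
u(J, y) = 3 (u(J, y) = 6*(1/2) = 3)
s(z, Y) = Y**2
(-191 + s(12, u(3, -3))) - D(-14, m(-5, 0)) = (-191 + 3**2) - 1*8 = (-191 + 9) - 8 = -182 - 8 = -190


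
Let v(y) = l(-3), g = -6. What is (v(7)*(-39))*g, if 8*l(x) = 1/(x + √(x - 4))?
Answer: -351/64 - 117*I*√7/64 ≈ -5.4844 - 4.8368*I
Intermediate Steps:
l(x) = 1/(8*(x + √(-4 + x))) (l(x) = 1/(8*(x + √(x - 4))) = 1/(8*(x + √(-4 + x))))
v(y) = 1/(8*(-3 + I*√7)) (v(y) = 1/(8*(-3 + √(-4 - 3))) = 1/(8*(-3 + √(-7))) = 1/(8*(-3 + I*√7)))
(v(7)*(-39))*g = ((-3/128 - I*√7/128)*(-39))*(-6) = (117/128 + 39*I*√7/128)*(-6) = -351/64 - 117*I*√7/64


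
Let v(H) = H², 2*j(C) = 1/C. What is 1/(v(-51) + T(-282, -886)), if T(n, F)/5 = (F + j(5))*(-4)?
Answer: 1/20319 ≈ 4.9215e-5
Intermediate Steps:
j(C) = 1/(2*C)
T(n, F) = -2 - 20*F (T(n, F) = 5*((F + (½)/5)*(-4)) = 5*((F + (½)*(⅕))*(-4)) = 5*((F + ⅒)*(-4)) = 5*((⅒ + F)*(-4)) = 5*(-⅖ - 4*F) = -2 - 20*F)
1/(v(-51) + T(-282, -886)) = 1/((-51)² + (-2 - 20*(-886))) = 1/(2601 + (-2 + 17720)) = 1/(2601 + 17718) = 1/20319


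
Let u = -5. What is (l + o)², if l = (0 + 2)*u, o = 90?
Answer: 6400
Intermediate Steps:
l = -10 (l = (0 + 2)*(-5) = 2*(-5) = -10)
(l + o)² = (-10 + 90)² = 80² = 6400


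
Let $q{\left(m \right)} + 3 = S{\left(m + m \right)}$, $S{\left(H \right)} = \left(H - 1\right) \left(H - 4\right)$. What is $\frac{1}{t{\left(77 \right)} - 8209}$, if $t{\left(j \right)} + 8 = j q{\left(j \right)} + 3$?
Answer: $\frac{1}{1758705} \approx 5.686 \cdot 10^{-7}$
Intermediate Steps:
$S{\left(H \right)} = \left(-1 + H\right) \left(-4 + H\right)$
$q{\left(m \right)} = 1 - 10 m + 4 m^{2}$ ($q{\left(m \right)} = -3 + \left(4 + \left(m + m\right)^{2} - 5 \left(m + m\right)\right) = -3 + \left(4 + \left(2 m\right)^{2} - 5 \cdot 2 m\right) = -3 + \left(4 + 4 m^{2} - 10 m\right) = -3 + \left(4 - 10 m + 4 m^{2}\right) = 1 - 10 m + 4 m^{2}$)
$t{\left(j \right)} = -5 + j \left(1 - 10 j + 4 j^{2}\right)$ ($t{\left(j \right)} = -8 + \left(j \left(1 - 10 j + 4 j^{2}\right) + 3\right) = -8 + \left(3 + j \left(1 - 10 j + 4 j^{2}\right)\right) = -5 + j \left(1 - 10 j + 4 j^{2}\right)$)
$\frac{1}{t{\left(77 \right)} - 8209} = \frac{1}{\left(-5 + 77 \left(1 - 770 + 4 \cdot 77^{2}\right)\right) - 8209} = \frac{1}{\left(-5 + 77 \left(1 - 770 + 4 \cdot 5929\right)\right) - 8209} = \frac{1}{\left(-5 + 77 \left(1 - 770 + 23716\right)\right) - 8209} = \frac{1}{\left(-5 + 77 \cdot 22947\right) - 8209} = \frac{1}{\left(-5 + 1766919\right) - 8209} = \frac{1}{1766914 - 8209} = \frac{1}{1758705}$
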